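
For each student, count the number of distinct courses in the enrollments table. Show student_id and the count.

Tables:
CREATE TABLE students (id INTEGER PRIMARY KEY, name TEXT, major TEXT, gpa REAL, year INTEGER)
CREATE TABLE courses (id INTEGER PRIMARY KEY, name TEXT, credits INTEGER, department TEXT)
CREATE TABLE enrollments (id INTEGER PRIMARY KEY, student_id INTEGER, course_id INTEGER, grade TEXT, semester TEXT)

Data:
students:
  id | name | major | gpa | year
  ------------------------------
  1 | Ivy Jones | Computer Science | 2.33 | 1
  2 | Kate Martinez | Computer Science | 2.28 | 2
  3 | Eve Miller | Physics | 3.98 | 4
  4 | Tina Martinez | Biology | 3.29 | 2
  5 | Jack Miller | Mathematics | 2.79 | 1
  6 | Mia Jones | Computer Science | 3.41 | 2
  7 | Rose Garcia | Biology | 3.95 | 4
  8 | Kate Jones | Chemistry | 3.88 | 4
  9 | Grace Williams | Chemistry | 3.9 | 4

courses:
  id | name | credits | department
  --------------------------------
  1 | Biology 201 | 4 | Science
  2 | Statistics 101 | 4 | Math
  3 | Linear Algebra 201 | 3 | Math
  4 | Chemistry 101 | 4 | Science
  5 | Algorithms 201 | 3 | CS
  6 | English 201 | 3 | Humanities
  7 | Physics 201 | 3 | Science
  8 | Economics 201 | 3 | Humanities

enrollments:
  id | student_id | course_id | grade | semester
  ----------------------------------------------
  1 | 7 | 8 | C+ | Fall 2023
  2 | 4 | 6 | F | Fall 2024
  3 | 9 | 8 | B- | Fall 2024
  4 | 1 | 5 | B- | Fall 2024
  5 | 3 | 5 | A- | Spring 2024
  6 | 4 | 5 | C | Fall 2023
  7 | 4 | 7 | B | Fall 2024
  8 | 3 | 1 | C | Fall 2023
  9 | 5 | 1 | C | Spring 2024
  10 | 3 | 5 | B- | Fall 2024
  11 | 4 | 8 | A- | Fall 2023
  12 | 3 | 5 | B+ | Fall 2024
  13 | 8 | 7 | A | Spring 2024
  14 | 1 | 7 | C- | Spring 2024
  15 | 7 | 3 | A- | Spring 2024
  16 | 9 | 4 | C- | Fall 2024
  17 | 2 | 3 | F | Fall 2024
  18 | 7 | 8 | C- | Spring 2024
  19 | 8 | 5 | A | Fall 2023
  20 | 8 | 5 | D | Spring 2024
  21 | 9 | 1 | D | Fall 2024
SELECT student_id, COUNT(DISTINCT course_id) AS distinct_course_count FROM enrollments GROUP BY student_id

Execution result:
student_id | distinct_course_count
1 | 2
2 | 1
3 | 2
4 | 4
5 | 1
7 | 2
8 | 2
9 | 3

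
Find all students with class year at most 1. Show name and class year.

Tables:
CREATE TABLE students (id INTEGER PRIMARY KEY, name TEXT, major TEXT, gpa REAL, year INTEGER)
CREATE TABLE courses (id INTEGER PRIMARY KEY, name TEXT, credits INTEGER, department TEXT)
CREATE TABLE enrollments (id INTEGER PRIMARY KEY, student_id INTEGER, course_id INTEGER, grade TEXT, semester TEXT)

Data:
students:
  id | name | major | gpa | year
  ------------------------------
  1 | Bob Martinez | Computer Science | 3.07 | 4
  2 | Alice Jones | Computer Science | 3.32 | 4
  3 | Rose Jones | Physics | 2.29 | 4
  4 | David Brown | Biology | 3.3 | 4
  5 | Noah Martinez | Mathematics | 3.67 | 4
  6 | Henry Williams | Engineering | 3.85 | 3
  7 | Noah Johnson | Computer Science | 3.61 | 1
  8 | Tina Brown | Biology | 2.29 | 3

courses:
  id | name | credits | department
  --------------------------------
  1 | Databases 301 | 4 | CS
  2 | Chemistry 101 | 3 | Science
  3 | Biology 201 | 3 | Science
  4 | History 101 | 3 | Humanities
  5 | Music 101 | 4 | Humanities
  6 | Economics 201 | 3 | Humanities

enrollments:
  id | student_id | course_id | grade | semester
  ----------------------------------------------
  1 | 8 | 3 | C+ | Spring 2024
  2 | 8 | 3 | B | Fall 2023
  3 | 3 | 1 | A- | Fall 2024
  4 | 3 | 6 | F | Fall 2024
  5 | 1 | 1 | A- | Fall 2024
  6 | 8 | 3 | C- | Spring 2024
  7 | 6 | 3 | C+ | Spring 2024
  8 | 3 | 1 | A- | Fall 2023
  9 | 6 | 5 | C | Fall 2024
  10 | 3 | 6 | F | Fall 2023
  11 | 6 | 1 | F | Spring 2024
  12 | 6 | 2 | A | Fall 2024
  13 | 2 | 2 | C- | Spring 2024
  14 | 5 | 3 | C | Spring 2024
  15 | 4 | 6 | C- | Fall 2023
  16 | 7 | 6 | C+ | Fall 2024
SELECT name, year FROM students WHERE year <= 1

Execution result:
name | year
Noah Johnson | 1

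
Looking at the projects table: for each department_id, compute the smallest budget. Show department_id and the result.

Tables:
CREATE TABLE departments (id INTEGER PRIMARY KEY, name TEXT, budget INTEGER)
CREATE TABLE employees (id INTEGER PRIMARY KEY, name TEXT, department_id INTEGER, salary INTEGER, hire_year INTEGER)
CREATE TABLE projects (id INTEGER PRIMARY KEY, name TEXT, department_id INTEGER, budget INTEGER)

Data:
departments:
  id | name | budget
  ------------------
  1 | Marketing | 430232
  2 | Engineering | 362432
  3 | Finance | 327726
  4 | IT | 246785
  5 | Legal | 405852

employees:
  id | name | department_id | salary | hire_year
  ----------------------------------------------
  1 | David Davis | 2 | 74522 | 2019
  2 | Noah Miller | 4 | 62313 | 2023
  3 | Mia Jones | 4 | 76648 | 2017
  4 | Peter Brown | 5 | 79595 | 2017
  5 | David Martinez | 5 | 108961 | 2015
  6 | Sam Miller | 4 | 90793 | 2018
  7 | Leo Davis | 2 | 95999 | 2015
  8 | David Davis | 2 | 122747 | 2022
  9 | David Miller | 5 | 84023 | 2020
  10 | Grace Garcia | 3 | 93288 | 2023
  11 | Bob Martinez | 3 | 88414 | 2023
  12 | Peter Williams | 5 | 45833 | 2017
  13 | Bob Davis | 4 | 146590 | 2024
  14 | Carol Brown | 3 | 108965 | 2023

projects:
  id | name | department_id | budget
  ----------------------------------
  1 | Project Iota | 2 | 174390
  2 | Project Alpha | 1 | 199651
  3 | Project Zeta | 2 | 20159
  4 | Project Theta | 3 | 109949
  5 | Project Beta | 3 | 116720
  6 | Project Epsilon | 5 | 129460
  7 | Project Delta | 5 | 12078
SELECT department_id, MIN(budget) AS min_budget FROM projects GROUP BY department_id

Execution result:
department_id | min_budget
1 | 199651
2 | 20159
3 | 109949
5 | 12078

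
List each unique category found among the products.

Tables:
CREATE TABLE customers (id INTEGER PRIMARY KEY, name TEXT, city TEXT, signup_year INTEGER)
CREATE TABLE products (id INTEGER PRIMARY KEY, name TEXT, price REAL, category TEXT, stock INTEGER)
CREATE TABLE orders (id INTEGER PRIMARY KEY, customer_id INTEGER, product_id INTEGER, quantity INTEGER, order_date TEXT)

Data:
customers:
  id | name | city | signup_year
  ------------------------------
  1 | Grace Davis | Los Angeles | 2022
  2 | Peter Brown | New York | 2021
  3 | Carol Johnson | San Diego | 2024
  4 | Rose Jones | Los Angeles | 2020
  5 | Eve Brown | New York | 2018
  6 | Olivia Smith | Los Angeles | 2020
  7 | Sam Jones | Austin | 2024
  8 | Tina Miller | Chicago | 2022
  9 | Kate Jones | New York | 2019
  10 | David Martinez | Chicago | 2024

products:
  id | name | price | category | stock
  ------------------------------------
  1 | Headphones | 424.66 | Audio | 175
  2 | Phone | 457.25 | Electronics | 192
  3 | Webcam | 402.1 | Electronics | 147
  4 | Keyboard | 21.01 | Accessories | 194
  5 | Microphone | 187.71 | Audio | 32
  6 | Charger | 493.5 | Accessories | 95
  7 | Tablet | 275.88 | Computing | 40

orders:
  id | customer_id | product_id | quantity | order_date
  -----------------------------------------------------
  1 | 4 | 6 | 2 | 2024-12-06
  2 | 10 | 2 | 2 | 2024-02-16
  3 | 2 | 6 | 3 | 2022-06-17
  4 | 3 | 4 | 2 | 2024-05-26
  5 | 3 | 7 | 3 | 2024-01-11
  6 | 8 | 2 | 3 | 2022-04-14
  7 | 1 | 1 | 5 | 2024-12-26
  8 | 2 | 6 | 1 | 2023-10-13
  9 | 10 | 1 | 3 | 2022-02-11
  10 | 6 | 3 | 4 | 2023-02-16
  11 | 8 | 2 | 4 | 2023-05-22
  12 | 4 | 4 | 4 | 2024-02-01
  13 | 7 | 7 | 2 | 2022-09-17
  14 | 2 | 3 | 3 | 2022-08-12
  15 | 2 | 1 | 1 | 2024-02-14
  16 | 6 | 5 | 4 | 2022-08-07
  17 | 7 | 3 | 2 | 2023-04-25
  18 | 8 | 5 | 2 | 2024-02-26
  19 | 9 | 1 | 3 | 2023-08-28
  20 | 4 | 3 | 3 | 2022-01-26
SELECT DISTINCT category FROM products

Execution result:
category
Audio
Electronics
Accessories
Computing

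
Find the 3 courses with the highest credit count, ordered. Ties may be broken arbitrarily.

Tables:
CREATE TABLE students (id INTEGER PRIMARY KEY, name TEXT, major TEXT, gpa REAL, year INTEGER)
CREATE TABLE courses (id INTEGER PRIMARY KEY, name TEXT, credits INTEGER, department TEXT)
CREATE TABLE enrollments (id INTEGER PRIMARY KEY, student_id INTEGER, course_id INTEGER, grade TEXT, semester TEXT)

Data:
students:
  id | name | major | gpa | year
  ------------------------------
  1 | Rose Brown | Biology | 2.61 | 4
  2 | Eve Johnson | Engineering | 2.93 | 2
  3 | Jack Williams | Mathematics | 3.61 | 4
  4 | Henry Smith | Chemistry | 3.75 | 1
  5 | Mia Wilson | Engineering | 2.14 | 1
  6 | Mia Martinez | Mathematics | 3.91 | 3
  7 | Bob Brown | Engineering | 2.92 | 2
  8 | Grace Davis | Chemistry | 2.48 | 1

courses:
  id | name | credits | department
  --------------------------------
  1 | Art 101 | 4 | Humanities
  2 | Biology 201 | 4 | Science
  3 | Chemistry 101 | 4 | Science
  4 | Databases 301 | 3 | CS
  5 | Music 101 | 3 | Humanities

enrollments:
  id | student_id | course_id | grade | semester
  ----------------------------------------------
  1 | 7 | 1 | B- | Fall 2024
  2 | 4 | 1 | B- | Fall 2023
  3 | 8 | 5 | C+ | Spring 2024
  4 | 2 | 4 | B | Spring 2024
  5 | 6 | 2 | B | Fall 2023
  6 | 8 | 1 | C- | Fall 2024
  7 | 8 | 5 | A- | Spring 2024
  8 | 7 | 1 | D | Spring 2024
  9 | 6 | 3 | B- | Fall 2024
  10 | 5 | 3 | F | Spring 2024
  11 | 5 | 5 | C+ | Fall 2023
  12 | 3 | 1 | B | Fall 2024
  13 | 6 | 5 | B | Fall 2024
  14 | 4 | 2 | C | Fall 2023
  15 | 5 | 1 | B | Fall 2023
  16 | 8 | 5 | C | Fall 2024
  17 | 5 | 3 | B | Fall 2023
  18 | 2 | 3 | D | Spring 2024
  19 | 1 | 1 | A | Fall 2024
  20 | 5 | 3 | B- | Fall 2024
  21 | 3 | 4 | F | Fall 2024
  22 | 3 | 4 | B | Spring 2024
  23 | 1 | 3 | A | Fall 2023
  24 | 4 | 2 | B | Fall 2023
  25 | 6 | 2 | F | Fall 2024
SELECT name, credits FROM courses ORDER BY credits DESC LIMIT 3

Execution result:
name | credits
Art 101 | 4
Biology 201 | 4
Chemistry 101 | 4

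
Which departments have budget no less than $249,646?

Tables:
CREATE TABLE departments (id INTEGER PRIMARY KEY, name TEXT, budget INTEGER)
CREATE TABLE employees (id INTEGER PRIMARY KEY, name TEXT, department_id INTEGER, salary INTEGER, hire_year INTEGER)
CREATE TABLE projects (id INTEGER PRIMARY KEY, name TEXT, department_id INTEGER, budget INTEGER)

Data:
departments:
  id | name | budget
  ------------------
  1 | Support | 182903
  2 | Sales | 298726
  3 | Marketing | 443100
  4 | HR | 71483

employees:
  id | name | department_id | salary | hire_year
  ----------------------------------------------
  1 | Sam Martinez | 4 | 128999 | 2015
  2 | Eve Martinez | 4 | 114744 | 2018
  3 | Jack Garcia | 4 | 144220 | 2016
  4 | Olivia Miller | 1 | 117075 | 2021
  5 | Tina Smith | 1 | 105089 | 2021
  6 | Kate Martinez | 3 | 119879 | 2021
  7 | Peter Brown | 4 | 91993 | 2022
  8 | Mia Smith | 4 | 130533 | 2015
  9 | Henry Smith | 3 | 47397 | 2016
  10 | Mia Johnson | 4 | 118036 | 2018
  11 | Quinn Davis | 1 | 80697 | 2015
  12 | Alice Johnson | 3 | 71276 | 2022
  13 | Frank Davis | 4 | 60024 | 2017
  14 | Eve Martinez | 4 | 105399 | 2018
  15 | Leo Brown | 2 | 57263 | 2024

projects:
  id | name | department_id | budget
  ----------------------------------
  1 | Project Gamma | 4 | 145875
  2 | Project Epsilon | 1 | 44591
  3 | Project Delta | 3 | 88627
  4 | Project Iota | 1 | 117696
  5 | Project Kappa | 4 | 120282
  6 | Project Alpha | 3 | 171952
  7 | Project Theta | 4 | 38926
SELECT name, budget FROM departments WHERE budget >= 249646

Execution result:
name | budget
Sales | 298726
Marketing | 443100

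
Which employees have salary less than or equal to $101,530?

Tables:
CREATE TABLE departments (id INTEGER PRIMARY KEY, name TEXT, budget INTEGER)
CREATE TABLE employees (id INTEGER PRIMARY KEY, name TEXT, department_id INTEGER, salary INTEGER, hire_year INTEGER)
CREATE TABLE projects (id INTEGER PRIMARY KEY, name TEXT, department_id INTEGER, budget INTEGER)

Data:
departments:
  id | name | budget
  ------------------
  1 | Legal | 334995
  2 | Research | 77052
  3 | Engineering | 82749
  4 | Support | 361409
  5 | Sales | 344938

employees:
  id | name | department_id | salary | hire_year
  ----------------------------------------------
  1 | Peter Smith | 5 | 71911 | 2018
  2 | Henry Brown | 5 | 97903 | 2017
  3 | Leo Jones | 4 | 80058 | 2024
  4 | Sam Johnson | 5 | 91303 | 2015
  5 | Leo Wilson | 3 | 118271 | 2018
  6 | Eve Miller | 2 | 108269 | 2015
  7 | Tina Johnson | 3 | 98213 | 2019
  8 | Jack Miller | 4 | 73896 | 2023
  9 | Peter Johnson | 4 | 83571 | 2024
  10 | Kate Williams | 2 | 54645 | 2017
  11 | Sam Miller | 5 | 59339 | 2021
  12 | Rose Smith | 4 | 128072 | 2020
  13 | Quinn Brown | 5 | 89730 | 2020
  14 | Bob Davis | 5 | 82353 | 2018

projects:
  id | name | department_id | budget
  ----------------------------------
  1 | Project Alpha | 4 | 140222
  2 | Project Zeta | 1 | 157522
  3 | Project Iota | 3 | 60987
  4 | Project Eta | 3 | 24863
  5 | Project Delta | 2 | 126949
SELECT name, salary FROM employees WHERE salary <= 101530

Execution result:
name | salary
Peter Smith | 71911
Henry Brown | 97903
Leo Jones | 80058
Sam Johnson | 91303
Tina Johnson | 98213
Jack Miller | 73896
Peter Johnson | 83571
Kate Williams | 54645
Sam Miller | 59339
Quinn Brown | 89730
Bob Davis | 82353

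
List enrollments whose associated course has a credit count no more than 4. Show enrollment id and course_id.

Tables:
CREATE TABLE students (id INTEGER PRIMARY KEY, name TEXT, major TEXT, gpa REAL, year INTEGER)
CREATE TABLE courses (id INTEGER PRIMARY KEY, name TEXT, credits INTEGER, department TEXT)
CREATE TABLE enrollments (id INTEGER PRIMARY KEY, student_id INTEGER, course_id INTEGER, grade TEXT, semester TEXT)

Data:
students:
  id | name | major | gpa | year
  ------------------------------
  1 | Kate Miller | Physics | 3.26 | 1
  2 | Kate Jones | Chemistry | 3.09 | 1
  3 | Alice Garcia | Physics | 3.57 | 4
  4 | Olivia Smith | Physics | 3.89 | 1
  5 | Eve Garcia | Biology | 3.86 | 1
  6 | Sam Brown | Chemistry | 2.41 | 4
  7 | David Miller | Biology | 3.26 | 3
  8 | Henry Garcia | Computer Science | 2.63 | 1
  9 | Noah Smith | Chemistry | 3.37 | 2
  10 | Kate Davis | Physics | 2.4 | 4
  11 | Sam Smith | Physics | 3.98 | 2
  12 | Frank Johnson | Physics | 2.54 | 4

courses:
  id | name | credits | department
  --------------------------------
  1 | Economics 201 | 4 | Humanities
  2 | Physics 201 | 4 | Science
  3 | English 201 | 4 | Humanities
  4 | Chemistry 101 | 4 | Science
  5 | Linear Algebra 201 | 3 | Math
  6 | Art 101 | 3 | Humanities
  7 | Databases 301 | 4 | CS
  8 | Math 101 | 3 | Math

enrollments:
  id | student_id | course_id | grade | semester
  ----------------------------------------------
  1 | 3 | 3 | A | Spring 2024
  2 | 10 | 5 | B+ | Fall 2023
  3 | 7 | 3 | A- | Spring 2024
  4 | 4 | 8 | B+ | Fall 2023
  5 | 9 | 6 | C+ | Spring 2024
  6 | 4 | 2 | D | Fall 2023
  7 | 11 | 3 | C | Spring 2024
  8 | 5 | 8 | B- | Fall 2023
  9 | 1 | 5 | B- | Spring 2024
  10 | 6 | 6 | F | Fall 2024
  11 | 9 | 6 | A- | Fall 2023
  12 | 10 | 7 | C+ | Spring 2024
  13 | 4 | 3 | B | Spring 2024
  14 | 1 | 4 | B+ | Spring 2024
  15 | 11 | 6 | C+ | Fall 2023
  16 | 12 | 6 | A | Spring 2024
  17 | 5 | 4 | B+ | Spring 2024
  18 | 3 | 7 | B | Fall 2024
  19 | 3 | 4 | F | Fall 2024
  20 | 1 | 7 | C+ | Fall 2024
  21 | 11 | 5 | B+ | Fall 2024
SELECT id, course_id FROM enrollments WHERE course_id IN (SELECT id FROM courses WHERE credits <= 4)

Execution result:
id | course_id
1 | 3
2 | 5
3 | 3
4 | 8
5 | 6
6 | 2
7 | 3
8 | 8
9 | 5
10 | 6
11 | 6
12 | 7
13 | 3
14 | 4
15 | 6
16 | 6
17 | 4
18 | 7
19 | 4
20 | 7
21 | 5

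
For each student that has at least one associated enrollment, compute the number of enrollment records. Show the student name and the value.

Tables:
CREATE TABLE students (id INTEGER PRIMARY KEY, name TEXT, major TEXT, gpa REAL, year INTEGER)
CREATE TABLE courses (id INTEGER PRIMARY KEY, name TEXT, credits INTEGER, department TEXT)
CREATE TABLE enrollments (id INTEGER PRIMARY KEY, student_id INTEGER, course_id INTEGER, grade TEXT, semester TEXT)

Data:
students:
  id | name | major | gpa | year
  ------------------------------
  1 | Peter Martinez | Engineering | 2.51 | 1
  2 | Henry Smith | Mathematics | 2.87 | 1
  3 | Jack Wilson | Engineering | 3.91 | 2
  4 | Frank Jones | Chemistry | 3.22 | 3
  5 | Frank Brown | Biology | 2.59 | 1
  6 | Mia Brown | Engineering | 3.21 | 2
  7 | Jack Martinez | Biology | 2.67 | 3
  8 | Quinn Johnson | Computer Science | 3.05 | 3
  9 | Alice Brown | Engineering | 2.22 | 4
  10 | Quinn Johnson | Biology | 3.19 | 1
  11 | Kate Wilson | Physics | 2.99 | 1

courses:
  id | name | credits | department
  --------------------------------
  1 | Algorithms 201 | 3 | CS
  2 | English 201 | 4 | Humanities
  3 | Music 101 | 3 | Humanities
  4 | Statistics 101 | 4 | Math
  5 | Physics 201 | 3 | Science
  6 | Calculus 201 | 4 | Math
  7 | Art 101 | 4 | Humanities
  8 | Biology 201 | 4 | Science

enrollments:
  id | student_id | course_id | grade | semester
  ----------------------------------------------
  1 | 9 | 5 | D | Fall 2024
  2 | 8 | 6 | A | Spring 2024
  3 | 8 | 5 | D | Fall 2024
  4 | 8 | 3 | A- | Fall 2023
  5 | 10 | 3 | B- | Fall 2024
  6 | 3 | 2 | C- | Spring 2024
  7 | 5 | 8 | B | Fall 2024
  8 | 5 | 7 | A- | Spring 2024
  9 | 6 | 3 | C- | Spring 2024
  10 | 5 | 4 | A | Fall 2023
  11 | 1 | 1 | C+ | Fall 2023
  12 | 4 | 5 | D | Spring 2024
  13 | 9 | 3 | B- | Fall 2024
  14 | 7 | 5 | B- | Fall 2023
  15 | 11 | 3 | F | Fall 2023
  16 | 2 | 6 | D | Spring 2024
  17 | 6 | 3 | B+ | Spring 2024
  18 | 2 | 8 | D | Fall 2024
SELECT p.name, COUNT(*) AS n FROM enrollments c JOIN students p ON c.student_id = p.id GROUP BY p.id, p.name

Execution result:
name | n
Peter Martinez | 1
Henry Smith | 2
Jack Wilson | 1
Frank Jones | 1
Frank Brown | 3
Mia Brown | 2
Jack Martinez | 1
Quinn Johnson | 3
Alice Brown | 2
Quinn Johnson | 1
Kate Wilson | 1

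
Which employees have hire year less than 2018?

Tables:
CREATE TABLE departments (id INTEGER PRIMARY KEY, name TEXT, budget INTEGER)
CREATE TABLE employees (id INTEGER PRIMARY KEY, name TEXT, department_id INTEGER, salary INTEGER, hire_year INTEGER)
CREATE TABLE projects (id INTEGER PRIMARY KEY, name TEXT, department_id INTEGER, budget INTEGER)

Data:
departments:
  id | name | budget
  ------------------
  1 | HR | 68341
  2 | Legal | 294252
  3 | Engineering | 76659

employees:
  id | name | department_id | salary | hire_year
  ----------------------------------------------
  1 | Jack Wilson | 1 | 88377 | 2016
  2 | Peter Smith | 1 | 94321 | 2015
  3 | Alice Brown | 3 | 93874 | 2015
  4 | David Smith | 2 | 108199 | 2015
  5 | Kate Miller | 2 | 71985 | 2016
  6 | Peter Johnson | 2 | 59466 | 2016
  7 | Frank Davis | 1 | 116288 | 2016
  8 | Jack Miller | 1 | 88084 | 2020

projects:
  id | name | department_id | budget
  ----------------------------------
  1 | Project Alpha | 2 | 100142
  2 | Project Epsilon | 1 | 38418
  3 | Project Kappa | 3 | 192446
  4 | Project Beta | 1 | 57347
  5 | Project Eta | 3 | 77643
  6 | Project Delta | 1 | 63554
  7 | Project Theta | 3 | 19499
SELECT name, hire_year FROM employees WHERE hire_year < 2018

Execution result:
name | hire_year
Jack Wilson | 2016
Peter Smith | 2015
Alice Brown | 2015
David Smith | 2015
Kate Miller | 2016
Peter Johnson | 2016
Frank Davis | 2016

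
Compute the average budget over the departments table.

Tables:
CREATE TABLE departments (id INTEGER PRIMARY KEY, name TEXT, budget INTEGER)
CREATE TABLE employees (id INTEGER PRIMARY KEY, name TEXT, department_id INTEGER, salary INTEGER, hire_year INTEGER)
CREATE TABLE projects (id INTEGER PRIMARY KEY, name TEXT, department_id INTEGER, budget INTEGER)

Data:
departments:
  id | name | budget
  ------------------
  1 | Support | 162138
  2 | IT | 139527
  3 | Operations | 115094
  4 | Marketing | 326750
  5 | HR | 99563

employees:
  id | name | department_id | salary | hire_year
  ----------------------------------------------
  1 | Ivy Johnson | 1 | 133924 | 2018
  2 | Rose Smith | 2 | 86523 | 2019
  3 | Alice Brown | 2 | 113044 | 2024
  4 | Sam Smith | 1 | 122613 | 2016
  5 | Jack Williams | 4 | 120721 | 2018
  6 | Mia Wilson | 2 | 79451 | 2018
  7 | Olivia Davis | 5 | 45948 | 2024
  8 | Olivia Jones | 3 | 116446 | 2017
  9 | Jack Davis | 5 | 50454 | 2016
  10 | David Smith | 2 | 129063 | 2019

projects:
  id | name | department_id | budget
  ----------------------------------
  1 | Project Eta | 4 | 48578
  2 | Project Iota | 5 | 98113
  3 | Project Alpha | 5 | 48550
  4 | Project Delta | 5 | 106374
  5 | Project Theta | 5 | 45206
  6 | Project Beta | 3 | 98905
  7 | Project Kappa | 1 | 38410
SELECT AVG(budget) FROM departments

Execution result:
168614.40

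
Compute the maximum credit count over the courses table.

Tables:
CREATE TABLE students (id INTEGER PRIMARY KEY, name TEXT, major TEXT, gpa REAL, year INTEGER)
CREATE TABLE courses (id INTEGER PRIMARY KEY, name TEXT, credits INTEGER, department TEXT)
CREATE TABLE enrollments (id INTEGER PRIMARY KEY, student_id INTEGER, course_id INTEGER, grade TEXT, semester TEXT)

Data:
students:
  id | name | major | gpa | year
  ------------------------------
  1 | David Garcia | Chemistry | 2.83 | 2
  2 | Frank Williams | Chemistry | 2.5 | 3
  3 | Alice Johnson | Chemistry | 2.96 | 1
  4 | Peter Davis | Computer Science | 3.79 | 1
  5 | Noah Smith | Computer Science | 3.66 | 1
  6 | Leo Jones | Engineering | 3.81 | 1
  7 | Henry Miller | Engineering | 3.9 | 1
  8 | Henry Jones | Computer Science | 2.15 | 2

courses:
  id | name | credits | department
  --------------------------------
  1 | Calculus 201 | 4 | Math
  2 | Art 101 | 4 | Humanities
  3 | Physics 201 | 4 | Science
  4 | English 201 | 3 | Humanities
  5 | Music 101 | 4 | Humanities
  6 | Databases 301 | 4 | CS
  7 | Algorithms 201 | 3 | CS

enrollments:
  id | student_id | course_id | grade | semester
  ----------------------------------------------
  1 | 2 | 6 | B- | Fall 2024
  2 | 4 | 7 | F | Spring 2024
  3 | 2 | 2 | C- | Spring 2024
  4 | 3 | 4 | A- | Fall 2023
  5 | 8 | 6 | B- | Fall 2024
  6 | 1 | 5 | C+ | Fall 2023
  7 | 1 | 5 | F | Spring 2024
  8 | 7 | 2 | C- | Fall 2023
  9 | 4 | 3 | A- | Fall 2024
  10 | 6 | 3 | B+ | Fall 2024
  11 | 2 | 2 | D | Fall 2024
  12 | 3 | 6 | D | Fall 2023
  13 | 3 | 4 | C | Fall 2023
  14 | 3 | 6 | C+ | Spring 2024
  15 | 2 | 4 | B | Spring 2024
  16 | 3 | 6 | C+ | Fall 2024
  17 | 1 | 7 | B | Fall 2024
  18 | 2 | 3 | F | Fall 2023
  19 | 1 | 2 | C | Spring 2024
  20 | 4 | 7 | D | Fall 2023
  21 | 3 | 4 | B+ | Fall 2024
SELECT MAX(credits) FROM courses

Execution result:
4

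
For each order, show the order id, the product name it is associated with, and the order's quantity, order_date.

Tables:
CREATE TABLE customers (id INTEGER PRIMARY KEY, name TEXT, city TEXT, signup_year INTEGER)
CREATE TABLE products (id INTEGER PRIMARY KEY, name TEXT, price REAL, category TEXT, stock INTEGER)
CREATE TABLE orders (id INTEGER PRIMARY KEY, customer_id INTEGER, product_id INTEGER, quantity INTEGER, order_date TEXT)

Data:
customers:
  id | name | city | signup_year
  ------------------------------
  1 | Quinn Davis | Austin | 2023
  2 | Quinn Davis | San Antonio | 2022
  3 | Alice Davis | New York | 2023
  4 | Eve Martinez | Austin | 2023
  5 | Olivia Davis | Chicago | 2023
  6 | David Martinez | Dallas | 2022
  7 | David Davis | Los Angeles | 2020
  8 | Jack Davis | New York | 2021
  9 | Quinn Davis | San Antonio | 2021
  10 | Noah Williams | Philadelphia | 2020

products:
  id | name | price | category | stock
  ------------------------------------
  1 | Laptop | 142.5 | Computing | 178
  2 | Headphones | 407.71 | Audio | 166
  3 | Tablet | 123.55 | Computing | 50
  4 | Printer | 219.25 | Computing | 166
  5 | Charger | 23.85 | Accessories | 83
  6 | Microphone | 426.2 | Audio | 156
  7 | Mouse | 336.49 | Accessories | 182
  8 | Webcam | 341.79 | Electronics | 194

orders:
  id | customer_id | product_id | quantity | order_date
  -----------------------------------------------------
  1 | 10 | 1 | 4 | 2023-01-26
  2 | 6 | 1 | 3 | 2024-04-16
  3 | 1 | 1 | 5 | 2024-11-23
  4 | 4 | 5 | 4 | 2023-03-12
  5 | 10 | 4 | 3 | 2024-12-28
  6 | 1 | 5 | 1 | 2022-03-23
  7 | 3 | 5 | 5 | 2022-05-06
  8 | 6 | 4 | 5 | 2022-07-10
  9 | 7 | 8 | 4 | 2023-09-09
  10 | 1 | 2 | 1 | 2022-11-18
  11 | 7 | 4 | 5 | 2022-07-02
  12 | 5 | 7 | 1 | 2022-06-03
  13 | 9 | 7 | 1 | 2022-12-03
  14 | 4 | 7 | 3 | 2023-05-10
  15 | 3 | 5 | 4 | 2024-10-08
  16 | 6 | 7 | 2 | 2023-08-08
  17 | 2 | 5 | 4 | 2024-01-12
SELECT c.id, p.name AS product, c.quantity, c.order_date FROM orders c JOIN products p ON c.product_id = p.id

Execution result:
id | product | quantity | order_date
1 | Laptop | 4 | 2023-01-26
2 | Laptop | 3 | 2024-04-16
3 | Laptop | 5 | 2024-11-23
4 | Charger | 4 | 2023-03-12
5 | Printer | 3 | 2024-12-28
6 | Charger | 1 | 2022-03-23
7 | Charger | 5 | 2022-05-06
8 | Printer | 5 | 2022-07-10
9 | Webcam | 4 | 2023-09-09
10 | Headphones | 1 | 2022-11-18
11 | Printer | 5 | 2022-07-02
12 | Mouse | 1 | 2022-06-03
13 | Mouse | 1 | 2022-12-03
14 | Mouse | 3 | 2023-05-10
15 | Charger | 4 | 2024-10-08
16 | Mouse | 2 | 2023-08-08
17 | Charger | 4 | 2024-01-12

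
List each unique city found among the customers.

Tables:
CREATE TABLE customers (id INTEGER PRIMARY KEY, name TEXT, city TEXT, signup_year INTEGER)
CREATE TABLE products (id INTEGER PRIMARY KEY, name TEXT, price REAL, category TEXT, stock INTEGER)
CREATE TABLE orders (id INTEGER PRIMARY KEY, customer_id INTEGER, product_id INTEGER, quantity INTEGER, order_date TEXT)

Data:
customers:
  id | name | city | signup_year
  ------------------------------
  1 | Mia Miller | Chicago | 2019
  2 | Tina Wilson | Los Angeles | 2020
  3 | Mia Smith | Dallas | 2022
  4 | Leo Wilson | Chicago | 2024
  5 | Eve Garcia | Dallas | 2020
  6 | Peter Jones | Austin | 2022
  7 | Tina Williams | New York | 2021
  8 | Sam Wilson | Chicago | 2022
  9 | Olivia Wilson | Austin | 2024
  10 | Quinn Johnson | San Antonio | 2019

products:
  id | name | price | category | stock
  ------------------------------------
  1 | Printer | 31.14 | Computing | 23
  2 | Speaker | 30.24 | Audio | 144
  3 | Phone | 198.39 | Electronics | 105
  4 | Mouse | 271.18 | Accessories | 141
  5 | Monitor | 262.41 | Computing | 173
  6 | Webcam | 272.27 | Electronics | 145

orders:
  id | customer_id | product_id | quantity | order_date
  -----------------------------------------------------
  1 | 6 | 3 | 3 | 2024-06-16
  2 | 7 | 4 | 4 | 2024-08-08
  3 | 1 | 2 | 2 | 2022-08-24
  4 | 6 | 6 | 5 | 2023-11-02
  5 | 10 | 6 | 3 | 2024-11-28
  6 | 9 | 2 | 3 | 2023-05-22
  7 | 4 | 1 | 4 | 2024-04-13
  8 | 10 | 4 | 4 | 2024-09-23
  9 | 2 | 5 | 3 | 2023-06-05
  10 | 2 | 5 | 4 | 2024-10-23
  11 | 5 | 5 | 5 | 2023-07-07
SELECT DISTINCT city FROM customers

Execution result:
city
Chicago
Los Angeles
Dallas
Austin
New York
San Antonio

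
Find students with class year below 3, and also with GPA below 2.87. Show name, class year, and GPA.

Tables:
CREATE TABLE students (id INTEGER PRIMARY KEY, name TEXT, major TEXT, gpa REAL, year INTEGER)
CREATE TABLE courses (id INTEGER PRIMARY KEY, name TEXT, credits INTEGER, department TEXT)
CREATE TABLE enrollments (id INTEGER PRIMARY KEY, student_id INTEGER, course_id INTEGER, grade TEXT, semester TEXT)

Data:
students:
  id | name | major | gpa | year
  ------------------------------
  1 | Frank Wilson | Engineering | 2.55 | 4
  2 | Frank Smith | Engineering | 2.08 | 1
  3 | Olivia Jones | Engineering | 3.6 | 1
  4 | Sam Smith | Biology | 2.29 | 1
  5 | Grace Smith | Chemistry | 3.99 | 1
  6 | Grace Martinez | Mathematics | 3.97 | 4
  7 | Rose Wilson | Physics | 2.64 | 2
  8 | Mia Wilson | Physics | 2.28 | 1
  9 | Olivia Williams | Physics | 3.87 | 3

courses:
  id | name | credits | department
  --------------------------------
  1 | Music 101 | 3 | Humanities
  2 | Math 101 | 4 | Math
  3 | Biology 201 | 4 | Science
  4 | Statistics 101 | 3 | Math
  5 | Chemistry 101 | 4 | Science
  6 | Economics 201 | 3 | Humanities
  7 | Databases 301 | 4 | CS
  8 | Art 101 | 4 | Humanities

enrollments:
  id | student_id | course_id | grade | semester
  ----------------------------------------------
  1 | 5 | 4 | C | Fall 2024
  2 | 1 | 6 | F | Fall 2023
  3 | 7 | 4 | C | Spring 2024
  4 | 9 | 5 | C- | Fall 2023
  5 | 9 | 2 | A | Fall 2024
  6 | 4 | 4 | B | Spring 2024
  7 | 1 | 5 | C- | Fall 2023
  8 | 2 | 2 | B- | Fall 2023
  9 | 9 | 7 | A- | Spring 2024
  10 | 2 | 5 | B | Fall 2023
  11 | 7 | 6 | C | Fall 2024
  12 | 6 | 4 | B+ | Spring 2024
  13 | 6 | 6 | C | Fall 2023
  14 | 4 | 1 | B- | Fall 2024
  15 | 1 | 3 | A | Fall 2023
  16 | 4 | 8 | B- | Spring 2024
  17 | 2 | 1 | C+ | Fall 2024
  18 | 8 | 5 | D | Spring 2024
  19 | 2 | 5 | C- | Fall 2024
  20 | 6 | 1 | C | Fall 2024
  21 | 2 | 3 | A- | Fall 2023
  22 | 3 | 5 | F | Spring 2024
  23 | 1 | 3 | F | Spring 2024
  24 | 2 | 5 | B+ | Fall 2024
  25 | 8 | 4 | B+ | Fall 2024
SELECT name, year, gpa FROM students WHERE year < 3 AND gpa < 2.87

Execution result:
name | year | gpa
Frank Smith | 1 | 2.08
Sam Smith | 1 | 2.29
Rose Wilson | 2 | 2.64
Mia Wilson | 1 | 2.28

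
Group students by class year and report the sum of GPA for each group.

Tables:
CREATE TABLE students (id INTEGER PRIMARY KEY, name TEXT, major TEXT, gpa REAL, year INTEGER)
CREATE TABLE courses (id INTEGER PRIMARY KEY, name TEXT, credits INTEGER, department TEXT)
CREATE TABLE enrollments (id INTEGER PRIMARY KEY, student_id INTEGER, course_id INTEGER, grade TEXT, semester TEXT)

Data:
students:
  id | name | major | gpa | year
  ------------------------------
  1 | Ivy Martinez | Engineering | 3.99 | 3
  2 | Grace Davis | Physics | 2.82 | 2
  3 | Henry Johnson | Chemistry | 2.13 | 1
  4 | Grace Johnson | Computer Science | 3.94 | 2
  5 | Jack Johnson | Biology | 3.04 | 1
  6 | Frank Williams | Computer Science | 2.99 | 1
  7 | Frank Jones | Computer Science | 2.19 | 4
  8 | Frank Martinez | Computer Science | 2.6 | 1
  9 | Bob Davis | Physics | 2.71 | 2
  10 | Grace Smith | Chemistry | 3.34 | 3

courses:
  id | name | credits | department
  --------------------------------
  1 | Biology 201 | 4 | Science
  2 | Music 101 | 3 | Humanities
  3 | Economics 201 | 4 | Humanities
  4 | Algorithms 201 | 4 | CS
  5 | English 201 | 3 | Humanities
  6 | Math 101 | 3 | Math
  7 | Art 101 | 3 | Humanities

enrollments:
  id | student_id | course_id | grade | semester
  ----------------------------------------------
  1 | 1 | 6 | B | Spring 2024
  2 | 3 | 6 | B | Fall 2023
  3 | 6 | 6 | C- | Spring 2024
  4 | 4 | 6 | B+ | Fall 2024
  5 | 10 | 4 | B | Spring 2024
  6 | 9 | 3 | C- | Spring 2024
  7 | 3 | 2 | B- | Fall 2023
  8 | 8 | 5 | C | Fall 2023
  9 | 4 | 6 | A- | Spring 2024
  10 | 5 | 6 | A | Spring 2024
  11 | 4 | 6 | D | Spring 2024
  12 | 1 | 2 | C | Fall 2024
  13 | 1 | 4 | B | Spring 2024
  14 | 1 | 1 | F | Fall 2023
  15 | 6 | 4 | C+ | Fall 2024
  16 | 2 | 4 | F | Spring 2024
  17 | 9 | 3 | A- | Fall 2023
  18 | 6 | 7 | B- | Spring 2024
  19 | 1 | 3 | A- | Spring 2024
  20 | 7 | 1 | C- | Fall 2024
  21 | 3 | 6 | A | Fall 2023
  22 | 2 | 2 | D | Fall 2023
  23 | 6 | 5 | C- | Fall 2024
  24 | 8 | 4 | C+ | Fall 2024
SELECT year, SUM(gpa) AS sum_gpa FROM students GROUP BY year

Execution result:
year | sum_gpa
1 | 10.76
2 | 9.47
3 | 7.33
4 | 2.19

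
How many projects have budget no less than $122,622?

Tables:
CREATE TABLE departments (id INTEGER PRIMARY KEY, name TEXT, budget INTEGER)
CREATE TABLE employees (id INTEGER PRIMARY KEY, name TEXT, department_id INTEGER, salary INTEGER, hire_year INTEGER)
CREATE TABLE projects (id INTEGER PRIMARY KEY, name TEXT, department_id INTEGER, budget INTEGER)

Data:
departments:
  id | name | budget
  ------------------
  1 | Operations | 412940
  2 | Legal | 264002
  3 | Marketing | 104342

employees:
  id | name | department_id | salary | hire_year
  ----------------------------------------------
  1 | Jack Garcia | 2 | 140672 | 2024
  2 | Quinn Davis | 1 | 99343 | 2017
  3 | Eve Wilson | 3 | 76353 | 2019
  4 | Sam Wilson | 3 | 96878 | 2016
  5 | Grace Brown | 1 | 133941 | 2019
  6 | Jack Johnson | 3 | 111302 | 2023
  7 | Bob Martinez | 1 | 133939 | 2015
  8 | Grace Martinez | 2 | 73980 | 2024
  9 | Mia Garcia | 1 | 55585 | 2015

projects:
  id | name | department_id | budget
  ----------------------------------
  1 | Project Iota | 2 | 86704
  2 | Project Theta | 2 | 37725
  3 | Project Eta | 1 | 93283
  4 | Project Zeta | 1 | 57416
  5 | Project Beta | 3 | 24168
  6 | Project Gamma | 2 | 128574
SELECT COUNT(*) FROM projects WHERE budget >= 122622

Execution result:
1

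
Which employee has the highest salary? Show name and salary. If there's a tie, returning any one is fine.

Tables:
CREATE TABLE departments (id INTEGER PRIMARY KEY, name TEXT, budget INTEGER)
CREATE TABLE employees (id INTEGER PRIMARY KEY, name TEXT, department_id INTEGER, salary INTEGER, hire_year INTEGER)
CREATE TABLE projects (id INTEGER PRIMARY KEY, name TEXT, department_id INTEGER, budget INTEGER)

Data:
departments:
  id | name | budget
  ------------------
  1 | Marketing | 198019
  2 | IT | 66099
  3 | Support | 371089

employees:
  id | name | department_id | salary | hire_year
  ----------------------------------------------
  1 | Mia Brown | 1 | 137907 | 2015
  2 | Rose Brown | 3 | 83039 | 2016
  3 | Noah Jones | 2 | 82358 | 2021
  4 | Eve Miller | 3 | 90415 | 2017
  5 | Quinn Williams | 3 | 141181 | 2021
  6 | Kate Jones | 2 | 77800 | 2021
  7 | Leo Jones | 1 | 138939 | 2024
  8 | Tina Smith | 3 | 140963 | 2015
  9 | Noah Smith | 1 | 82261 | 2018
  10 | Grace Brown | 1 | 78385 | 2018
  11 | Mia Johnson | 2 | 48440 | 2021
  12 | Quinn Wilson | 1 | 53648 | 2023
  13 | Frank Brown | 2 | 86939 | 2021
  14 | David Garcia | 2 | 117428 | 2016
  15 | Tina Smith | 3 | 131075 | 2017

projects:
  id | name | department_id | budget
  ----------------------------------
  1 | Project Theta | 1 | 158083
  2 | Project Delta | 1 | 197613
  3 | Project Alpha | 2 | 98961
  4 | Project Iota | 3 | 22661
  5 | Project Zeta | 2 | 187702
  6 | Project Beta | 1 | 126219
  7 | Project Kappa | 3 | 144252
SELECT name, salary FROM employees ORDER BY salary DESC LIMIT 1

Execution result:
name | salary
Quinn Williams | 141181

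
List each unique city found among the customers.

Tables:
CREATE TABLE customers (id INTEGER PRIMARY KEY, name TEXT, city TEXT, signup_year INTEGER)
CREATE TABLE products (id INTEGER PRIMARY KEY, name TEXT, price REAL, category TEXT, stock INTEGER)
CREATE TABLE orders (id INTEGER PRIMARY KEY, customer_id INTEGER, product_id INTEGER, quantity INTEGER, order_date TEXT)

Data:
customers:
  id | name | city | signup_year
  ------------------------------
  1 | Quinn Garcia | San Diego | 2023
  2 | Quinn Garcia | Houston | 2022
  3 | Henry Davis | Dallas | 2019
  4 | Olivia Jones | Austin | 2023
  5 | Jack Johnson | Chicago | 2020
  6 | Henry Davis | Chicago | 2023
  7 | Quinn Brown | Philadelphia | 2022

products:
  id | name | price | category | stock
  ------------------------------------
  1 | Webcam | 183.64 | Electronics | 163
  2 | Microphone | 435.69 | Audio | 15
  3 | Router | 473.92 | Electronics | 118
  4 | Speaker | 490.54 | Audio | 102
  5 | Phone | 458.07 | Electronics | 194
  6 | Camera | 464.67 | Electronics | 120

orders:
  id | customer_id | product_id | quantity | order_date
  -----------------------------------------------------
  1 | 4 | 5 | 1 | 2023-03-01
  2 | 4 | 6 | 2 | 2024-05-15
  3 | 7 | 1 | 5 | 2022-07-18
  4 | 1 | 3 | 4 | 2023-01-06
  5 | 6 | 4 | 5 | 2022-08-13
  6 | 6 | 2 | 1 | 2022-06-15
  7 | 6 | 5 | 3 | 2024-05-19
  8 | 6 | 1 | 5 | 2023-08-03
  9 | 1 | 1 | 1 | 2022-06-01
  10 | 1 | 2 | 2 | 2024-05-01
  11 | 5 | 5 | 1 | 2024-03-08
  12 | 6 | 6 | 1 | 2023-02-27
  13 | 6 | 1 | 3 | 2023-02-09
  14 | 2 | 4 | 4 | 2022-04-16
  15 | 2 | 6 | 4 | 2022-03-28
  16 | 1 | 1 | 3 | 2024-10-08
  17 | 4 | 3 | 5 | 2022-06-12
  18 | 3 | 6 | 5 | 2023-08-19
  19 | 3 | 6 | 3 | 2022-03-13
SELECT DISTINCT city FROM customers

Execution result:
city
San Diego
Houston
Dallas
Austin
Chicago
Philadelphia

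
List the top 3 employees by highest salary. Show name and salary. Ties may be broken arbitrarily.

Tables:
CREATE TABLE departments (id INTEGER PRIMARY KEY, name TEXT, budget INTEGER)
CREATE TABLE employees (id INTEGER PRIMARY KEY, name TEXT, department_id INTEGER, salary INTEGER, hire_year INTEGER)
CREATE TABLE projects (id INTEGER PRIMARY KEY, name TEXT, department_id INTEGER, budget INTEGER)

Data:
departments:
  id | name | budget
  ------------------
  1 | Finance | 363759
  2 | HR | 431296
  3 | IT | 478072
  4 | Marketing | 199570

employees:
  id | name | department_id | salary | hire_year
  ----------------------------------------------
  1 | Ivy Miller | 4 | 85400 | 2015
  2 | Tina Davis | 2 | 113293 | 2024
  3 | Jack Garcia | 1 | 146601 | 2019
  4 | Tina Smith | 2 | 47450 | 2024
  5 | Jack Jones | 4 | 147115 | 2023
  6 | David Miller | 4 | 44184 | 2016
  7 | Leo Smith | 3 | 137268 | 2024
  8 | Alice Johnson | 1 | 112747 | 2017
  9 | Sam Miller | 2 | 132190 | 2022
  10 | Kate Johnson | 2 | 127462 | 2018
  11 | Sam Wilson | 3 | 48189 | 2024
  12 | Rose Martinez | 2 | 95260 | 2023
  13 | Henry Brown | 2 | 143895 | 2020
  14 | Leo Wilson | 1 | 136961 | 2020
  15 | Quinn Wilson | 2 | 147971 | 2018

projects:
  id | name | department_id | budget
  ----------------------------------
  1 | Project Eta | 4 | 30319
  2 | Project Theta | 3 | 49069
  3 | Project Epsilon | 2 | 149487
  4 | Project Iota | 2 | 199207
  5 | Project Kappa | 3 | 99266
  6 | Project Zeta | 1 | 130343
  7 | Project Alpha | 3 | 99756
SELECT name, salary FROM employees ORDER BY salary DESC LIMIT 3

Execution result:
name | salary
Quinn Wilson | 147971
Jack Jones | 147115
Jack Garcia | 146601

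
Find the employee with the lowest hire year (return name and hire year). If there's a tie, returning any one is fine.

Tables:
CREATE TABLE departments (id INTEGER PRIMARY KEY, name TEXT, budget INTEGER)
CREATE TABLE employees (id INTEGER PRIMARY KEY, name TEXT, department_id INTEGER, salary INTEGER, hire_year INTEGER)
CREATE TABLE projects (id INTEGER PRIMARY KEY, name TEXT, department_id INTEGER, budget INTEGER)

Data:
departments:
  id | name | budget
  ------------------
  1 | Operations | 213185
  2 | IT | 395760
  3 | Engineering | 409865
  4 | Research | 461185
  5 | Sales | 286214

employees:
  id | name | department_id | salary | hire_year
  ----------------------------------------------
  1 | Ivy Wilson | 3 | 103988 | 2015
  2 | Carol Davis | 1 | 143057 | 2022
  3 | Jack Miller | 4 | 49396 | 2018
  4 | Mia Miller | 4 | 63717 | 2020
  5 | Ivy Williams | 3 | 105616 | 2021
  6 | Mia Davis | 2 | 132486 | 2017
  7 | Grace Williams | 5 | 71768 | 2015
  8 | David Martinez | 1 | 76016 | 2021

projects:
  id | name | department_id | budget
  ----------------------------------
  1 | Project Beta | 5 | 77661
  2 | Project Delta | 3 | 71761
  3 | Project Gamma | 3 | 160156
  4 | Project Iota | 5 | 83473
SELECT name, hire_year FROM employees ORDER BY hire_year ASC LIMIT 1

Execution result:
name | hire_year
Ivy Wilson | 2015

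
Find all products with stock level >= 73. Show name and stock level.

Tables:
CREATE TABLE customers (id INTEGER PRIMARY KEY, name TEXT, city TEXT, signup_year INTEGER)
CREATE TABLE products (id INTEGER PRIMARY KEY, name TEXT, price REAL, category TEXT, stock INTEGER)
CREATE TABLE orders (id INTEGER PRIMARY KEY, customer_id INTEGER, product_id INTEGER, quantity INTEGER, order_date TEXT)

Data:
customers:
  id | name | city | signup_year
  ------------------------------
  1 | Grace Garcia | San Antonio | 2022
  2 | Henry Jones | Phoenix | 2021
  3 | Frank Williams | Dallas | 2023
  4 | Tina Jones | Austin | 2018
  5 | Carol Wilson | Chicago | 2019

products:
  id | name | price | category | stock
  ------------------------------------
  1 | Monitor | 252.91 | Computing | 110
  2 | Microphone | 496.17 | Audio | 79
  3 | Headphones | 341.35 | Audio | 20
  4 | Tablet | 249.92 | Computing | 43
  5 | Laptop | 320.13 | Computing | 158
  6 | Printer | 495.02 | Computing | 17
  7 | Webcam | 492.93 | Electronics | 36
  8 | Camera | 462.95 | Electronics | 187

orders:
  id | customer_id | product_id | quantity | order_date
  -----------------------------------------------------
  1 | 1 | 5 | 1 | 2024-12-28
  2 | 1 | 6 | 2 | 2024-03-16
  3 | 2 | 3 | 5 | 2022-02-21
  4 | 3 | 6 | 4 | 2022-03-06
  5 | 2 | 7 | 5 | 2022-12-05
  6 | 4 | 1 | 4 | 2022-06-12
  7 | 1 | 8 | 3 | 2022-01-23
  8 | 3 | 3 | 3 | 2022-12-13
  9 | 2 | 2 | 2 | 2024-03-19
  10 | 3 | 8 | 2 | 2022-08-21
SELECT name, stock FROM products WHERE stock >= 73

Execution result:
name | stock
Monitor | 110
Microphone | 79
Laptop | 158
Camera | 187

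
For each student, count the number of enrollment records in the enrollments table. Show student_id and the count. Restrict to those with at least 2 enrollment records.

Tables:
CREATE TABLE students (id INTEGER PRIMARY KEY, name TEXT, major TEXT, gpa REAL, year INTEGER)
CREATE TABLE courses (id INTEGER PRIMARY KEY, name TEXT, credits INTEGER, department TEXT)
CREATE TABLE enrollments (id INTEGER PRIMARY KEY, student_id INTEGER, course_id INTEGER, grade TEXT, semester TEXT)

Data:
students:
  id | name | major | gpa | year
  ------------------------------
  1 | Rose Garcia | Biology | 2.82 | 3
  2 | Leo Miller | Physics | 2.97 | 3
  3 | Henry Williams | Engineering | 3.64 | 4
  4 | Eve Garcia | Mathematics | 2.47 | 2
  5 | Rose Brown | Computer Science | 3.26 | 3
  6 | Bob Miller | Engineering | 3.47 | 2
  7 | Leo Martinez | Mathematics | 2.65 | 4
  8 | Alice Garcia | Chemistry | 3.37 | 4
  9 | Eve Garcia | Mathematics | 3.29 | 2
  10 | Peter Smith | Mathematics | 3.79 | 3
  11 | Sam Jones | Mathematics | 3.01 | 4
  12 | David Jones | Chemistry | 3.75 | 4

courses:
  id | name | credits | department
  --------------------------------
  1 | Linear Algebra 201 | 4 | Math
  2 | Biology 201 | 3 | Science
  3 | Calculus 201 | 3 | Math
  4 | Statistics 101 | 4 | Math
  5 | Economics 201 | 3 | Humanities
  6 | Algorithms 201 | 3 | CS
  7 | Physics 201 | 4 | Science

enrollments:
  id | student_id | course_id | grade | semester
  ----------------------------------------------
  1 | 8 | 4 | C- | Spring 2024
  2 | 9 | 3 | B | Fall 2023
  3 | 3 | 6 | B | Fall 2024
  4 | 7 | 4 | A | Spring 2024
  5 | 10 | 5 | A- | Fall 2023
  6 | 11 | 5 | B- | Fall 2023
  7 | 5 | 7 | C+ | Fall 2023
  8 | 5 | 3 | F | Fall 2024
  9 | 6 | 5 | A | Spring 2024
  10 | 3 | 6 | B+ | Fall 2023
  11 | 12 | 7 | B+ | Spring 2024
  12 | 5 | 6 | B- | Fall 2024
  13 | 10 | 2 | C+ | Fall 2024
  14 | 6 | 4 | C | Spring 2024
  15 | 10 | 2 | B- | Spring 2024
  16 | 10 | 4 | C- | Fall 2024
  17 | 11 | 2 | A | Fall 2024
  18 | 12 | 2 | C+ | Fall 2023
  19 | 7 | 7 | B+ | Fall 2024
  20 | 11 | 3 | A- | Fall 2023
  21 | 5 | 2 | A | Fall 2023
SELECT student_id, COUNT(*) AS enrollment_count FROM enrollments GROUP BY student_id HAVING COUNT(*) >= 2

Execution result:
student_id | enrollment_count
3 | 2
5 | 4
6 | 2
7 | 2
10 | 4
11 | 3
12 | 2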